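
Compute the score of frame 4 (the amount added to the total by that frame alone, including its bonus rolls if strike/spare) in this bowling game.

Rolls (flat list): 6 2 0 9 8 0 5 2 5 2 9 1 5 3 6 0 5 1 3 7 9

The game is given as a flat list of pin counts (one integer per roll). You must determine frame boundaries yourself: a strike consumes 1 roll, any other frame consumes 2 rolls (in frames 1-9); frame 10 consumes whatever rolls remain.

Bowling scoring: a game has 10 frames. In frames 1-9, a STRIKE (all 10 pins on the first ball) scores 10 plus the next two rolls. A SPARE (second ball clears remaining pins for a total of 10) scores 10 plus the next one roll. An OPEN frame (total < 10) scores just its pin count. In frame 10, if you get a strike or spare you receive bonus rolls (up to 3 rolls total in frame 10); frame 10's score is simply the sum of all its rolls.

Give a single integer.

Frame 1: OPEN (6+2=8). Cumulative: 8
Frame 2: OPEN (0+9=9). Cumulative: 17
Frame 3: OPEN (8+0=8). Cumulative: 25
Frame 4: OPEN (5+2=7). Cumulative: 32
Frame 5: OPEN (5+2=7). Cumulative: 39
Frame 6: SPARE (9+1=10). 10 + next roll (5) = 15. Cumulative: 54

Answer: 7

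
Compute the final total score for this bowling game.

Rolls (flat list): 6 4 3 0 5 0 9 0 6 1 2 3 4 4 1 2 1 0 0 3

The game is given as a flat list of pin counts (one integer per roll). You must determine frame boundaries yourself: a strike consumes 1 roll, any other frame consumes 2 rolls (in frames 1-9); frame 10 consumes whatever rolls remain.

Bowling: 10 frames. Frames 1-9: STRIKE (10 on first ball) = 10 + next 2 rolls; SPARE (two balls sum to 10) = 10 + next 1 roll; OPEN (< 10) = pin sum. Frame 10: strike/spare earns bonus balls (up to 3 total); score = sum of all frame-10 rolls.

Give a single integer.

Frame 1: SPARE (6+4=10). 10 + next roll (3) = 13. Cumulative: 13
Frame 2: OPEN (3+0=3). Cumulative: 16
Frame 3: OPEN (5+0=5). Cumulative: 21
Frame 4: OPEN (9+0=9). Cumulative: 30
Frame 5: OPEN (6+1=7). Cumulative: 37
Frame 6: OPEN (2+3=5). Cumulative: 42
Frame 7: OPEN (4+4=8). Cumulative: 50
Frame 8: OPEN (1+2=3). Cumulative: 53
Frame 9: OPEN (1+0=1). Cumulative: 54
Frame 10: OPEN. Sum of all frame-10 rolls (0+3) = 3. Cumulative: 57

Answer: 57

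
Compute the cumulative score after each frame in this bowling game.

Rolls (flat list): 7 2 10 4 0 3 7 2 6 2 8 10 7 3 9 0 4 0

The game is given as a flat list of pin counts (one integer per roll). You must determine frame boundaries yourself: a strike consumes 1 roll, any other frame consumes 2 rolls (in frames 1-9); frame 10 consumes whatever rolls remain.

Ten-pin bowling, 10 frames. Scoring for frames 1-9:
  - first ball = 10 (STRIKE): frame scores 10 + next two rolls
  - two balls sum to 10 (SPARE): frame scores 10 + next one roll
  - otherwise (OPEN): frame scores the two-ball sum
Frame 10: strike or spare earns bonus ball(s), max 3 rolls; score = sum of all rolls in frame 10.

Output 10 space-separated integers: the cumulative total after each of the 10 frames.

Answer: 9 23 27 39 47 67 87 106 115 119

Derivation:
Frame 1: OPEN (7+2=9). Cumulative: 9
Frame 2: STRIKE. 10 + next two rolls (4+0) = 14. Cumulative: 23
Frame 3: OPEN (4+0=4). Cumulative: 27
Frame 4: SPARE (3+7=10). 10 + next roll (2) = 12. Cumulative: 39
Frame 5: OPEN (2+6=8). Cumulative: 47
Frame 6: SPARE (2+8=10). 10 + next roll (10) = 20. Cumulative: 67
Frame 7: STRIKE. 10 + next two rolls (7+3) = 20. Cumulative: 87
Frame 8: SPARE (7+3=10). 10 + next roll (9) = 19. Cumulative: 106
Frame 9: OPEN (9+0=9). Cumulative: 115
Frame 10: OPEN. Sum of all frame-10 rolls (4+0) = 4. Cumulative: 119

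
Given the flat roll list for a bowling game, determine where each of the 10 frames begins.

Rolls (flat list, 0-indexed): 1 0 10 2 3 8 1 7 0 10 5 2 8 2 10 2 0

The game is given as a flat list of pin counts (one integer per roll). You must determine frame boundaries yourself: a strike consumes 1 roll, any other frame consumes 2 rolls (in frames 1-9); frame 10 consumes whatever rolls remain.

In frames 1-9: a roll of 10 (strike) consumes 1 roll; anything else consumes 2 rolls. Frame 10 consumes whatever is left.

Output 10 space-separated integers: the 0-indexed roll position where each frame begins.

Answer: 0 2 3 5 7 9 10 12 14 15

Derivation:
Frame 1 starts at roll index 0: rolls=1,0 (sum=1), consumes 2 rolls
Frame 2 starts at roll index 2: roll=10 (strike), consumes 1 roll
Frame 3 starts at roll index 3: rolls=2,3 (sum=5), consumes 2 rolls
Frame 4 starts at roll index 5: rolls=8,1 (sum=9), consumes 2 rolls
Frame 5 starts at roll index 7: rolls=7,0 (sum=7), consumes 2 rolls
Frame 6 starts at roll index 9: roll=10 (strike), consumes 1 roll
Frame 7 starts at roll index 10: rolls=5,2 (sum=7), consumes 2 rolls
Frame 8 starts at roll index 12: rolls=8,2 (sum=10), consumes 2 rolls
Frame 9 starts at roll index 14: roll=10 (strike), consumes 1 roll
Frame 10 starts at roll index 15: 2 remaining rolls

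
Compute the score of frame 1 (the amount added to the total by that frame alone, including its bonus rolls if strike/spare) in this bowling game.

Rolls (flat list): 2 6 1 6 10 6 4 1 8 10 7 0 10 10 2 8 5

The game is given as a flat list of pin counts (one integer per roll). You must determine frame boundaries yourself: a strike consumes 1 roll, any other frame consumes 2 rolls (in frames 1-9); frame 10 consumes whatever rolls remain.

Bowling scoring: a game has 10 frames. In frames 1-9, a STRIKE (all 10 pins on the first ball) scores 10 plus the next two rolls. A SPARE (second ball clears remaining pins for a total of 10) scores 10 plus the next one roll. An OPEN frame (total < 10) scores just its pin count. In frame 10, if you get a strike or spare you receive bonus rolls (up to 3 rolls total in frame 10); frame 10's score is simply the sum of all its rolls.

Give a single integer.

Frame 1: OPEN (2+6=8). Cumulative: 8
Frame 2: OPEN (1+6=7). Cumulative: 15
Frame 3: STRIKE. 10 + next two rolls (6+4) = 20. Cumulative: 35

Answer: 8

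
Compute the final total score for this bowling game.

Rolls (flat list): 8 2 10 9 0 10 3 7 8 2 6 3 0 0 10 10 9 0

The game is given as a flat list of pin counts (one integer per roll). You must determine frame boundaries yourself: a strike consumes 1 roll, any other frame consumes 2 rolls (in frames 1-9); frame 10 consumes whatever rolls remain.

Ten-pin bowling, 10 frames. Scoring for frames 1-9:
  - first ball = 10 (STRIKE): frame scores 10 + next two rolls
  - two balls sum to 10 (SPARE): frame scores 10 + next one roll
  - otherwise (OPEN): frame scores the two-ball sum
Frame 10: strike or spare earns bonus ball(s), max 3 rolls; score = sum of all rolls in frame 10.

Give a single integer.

Answer: 159

Derivation:
Frame 1: SPARE (8+2=10). 10 + next roll (10) = 20. Cumulative: 20
Frame 2: STRIKE. 10 + next two rolls (9+0) = 19. Cumulative: 39
Frame 3: OPEN (9+0=9). Cumulative: 48
Frame 4: STRIKE. 10 + next two rolls (3+7) = 20. Cumulative: 68
Frame 5: SPARE (3+7=10). 10 + next roll (8) = 18. Cumulative: 86
Frame 6: SPARE (8+2=10). 10 + next roll (6) = 16. Cumulative: 102
Frame 7: OPEN (6+3=9). Cumulative: 111
Frame 8: OPEN (0+0=0). Cumulative: 111
Frame 9: STRIKE. 10 + next two rolls (10+9) = 29. Cumulative: 140
Frame 10: STRIKE. Sum of all frame-10 rolls (10+9+0) = 19. Cumulative: 159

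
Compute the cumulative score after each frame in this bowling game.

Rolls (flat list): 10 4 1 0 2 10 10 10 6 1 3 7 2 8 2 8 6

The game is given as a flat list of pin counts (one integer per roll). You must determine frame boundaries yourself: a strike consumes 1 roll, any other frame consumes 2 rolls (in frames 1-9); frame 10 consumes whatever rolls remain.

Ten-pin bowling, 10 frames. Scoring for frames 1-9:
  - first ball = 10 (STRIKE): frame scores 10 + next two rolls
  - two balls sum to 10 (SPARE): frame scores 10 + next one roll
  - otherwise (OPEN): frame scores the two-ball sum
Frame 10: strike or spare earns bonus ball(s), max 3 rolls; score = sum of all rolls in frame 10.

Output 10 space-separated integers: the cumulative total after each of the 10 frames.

Frame 1: STRIKE. 10 + next two rolls (4+1) = 15. Cumulative: 15
Frame 2: OPEN (4+1=5). Cumulative: 20
Frame 3: OPEN (0+2=2). Cumulative: 22
Frame 4: STRIKE. 10 + next two rolls (10+10) = 30. Cumulative: 52
Frame 5: STRIKE. 10 + next two rolls (10+6) = 26. Cumulative: 78
Frame 6: STRIKE. 10 + next two rolls (6+1) = 17. Cumulative: 95
Frame 7: OPEN (6+1=7). Cumulative: 102
Frame 8: SPARE (3+7=10). 10 + next roll (2) = 12. Cumulative: 114
Frame 9: SPARE (2+8=10). 10 + next roll (2) = 12. Cumulative: 126
Frame 10: SPARE. Sum of all frame-10 rolls (2+8+6) = 16. Cumulative: 142

Answer: 15 20 22 52 78 95 102 114 126 142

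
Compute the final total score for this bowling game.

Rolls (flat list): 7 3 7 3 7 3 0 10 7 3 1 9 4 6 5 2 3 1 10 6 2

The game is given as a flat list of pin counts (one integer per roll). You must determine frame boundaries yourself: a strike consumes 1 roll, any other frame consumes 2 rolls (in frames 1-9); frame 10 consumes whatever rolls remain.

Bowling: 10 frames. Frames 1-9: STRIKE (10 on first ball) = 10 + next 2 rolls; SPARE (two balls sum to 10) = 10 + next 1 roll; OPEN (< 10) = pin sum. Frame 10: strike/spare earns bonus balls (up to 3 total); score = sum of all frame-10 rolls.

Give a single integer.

Answer: 130

Derivation:
Frame 1: SPARE (7+3=10). 10 + next roll (7) = 17. Cumulative: 17
Frame 2: SPARE (7+3=10). 10 + next roll (7) = 17. Cumulative: 34
Frame 3: SPARE (7+3=10). 10 + next roll (0) = 10. Cumulative: 44
Frame 4: SPARE (0+10=10). 10 + next roll (7) = 17. Cumulative: 61
Frame 5: SPARE (7+3=10). 10 + next roll (1) = 11. Cumulative: 72
Frame 6: SPARE (1+9=10). 10 + next roll (4) = 14. Cumulative: 86
Frame 7: SPARE (4+6=10). 10 + next roll (5) = 15. Cumulative: 101
Frame 8: OPEN (5+2=7). Cumulative: 108
Frame 9: OPEN (3+1=4). Cumulative: 112
Frame 10: STRIKE. Sum of all frame-10 rolls (10+6+2) = 18. Cumulative: 130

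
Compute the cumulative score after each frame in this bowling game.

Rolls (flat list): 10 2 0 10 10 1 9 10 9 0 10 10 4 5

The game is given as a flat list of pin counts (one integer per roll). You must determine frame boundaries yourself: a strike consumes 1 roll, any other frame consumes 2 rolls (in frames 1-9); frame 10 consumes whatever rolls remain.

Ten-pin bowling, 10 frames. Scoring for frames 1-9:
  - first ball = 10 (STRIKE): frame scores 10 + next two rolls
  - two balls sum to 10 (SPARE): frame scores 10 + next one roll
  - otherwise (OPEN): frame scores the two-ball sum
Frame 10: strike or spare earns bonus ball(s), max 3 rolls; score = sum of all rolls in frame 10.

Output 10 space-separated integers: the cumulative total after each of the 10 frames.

Answer: 12 14 35 55 75 94 103 127 146 155

Derivation:
Frame 1: STRIKE. 10 + next two rolls (2+0) = 12. Cumulative: 12
Frame 2: OPEN (2+0=2). Cumulative: 14
Frame 3: STRIKE. 10 + next two rolls (10+1) = 21. Cumulative: 35
Frame 4: STRIKE. 10 + next two rolls (1+9) = 20. Cumulative: 55
Frame 5: SPARE (1+9=10). 10 + next roll (10) = 20. Cumulative: 75
Frame 6: STRIKE. 10 + next two rolls (9+0) = 19. Cumulative: 94
Frame 7: OPEN (9+0=9). Cumulative: 103
Frame 8: STRIKE. 10 + next two rolls (10+4) = 24. Cumulative: 127
Frame 9: STRIKE. 10 + next two rolls (4+5) = 19. Cumulative: 146
Frame 10: OPEN. Sum of all frame-10 rolls (4+5) = 9. Cumulative: 155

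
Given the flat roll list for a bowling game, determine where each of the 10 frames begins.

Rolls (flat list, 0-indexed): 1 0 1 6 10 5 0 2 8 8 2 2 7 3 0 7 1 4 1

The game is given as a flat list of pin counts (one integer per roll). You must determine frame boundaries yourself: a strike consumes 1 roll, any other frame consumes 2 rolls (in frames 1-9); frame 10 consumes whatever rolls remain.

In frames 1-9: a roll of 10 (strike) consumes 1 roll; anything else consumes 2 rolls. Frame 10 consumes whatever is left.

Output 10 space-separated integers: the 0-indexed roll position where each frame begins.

Answer: 0 2 4 5 7 9 11 13 15 17

Derivation:
Frame 1 starts at roll index 0: rolls=1,0 (sum=1), consumes 2 rolls
Frame 2 starts at roll index 2: rolls=1,6 (sum=7), consumes 2 rolls
Frame 3 starts at roll index 4: roll=10 (strike), consumes 1 roll
Frame 4 starts at roll index 5: rolls=5,0 (sum=5), consumes 2 rolls
Frame 5 starts at roll index 7: rolls=2,8 (sum=10), consumes 2 rolls
Frame 6 starts at roll index 9: rolls=8,2 (sum=10), consumes 2 rolls
Frame 7 starts at roll index 11: rolls=2,7 (sum=9), consumes 2 rolls
Frame 8 starts at roll index 13: rolls=3,0 (sum=3), consumes 2 rolls
Frame 9 starts at roll index 15: rolls=7,1 (sum=8), consumes 2 rolls
Frame 10 starts at roll index 17: 2 remaining rolls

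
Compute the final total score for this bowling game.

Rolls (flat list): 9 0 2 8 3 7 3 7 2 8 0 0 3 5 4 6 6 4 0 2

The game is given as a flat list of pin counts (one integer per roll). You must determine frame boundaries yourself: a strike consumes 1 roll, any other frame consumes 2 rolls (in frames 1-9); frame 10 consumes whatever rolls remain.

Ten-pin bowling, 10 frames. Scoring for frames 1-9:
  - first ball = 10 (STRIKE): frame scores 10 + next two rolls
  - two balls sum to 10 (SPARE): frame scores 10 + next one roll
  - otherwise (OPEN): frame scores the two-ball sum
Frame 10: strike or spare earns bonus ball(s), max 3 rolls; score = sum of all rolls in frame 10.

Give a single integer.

Answer: 93

Derivation:
Frame 1: OPEN (9+0=9). Cumulative: 9
Frame 2: SPARE (2+8=10). 10 + next roll (3) = 13. Cumulative: 22
Frame 3: SPARE (3+7=10). 10 + next roll (3) = 13. Cumulative: 35
Frame 4: SPARE (3+7=10). 10 + next roll (2) = 12. Cumulative: 47
Frame 5: SPARE (2+8=10). 10 + next roll (0) = 10. Cumulative: 57
Frame 6: OPEN (0+0=0). Cumulative: 57
Frame 7: OPEN (3+5=8). Cumulative: 65
Frame 8: SPARE (4+6=10). 10 + next roll (6) = 16. Cumulative: 81
Frame 9: SPARE (6+4=10). 10 + next roll (0) = 10. Cumulative: 91
Frame 10: OPEN. Sum of all frame-10 rolls (0+2) = 2. Cumulative: 93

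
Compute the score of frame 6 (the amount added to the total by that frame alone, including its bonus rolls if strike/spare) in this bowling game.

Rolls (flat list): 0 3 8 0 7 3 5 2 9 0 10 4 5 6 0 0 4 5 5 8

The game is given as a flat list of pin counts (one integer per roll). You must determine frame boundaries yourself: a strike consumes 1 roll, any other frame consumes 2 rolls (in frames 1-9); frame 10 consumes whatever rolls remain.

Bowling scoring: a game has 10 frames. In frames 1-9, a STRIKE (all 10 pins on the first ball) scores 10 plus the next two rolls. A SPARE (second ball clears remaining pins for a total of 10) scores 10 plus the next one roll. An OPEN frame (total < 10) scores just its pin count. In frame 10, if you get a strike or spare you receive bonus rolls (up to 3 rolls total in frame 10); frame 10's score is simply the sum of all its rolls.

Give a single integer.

Frame 1: OPEN (0+3=3). Cumulative: 3
Frame 2: OPEN (8+0=8). Cumulative: 11
Frame 3: SPARE (7+3=10). 10 + next roll (5) = 15. Cumulative: 26
Frame 4: OPEN (5+2=7). Cumulative: 33
Frame 5: OPEN (9+0=9). Cumulative: 42
Frame 6: STRIKE. 10 + next two rolls (4+5) = 19. Cumulative: 61
Frame 7: OPEN (4+5=9). Cumulative: 70
Frame 8: OPEN (6+0=6). Cumulative: 76

Answer: 19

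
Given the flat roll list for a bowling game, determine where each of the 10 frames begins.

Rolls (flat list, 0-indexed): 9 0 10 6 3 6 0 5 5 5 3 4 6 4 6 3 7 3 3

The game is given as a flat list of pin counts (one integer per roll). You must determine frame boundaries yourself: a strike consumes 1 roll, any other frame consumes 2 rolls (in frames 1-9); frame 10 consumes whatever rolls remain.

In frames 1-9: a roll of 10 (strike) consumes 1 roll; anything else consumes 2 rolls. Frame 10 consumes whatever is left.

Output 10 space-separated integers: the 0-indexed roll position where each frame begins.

Frame 1 starts at roll index 0: rolls=9,0 (sum=9), consumes 2 rolls
Frame 2 starts at roll index 2: roll=10 (strike), consumes 1 roll
Frame 3 starts at roll index 3: rolls=6,3 (sum=9), consumes 2 rolls
Frame 4 starts at roll index 5: rolls=6,0 (sum=6), consumes 2 rolls
Frame 5 starts at roll index 7: rolls=5,5 (sum=10), consumes 2 rolls
Frame 6 starts at roll index 9: rolls=5,3 (sum=8), consumes 2 rolls
Frame 7 starts at roll index 11: rolls=4,6 (sum=10), consumes 2 rolls
Frame 8 starts at roll index 13: rolls=4,6 (sum=10), consumes 2 rolls
Frame 9 starts at roll index 15: rolls=3,7 (sum=10), consumes 2 rolls
Frame 10 starts at roll index 17: 2 remaining rolls

Answer: 0 2 3 5 7 9 11 13 15 17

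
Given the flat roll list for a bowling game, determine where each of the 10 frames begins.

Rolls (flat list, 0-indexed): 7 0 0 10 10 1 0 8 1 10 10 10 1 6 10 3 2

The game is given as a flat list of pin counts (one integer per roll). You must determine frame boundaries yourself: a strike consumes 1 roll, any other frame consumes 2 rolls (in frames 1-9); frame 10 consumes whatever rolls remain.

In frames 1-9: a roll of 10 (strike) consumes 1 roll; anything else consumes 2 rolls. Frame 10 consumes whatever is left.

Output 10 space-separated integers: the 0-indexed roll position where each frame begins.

Answer: 0 2 4 5 7 9 10 11 12 14

Derivation:
Frame 1 starts at roll index 0: rolls=7,0 (sum=7), consumes 2 rolls
Frame 2 starts at roll index 2: rolls=0,10 (sum=10), consumes 2 rolls
Frame 3 starts at roll index 4: roll=10 (strike), consumes 1 roll
Frame 4 starts at roll index 5: rolls=1,0 (sum=1), consumes 2 rolls
Frame 5 starts at roll index 7: rolls=8,1 (sum=9), consumes 2 rolls
Frame 6 starts at roll index 9: roll=10 (strike), consumes 1 roll
Frame 7 starts at roll index 10: roll=10 (strike), consumes 1 roll
Frame 8 starts at roll index 11: roll=10 (strike), consumes 1 roll
Frame 9 starts at roll index 12: rolls=1,6 (sum=7), consumes 2 rolls
Frame 10 starts at roll index 14: 3 remaining rolls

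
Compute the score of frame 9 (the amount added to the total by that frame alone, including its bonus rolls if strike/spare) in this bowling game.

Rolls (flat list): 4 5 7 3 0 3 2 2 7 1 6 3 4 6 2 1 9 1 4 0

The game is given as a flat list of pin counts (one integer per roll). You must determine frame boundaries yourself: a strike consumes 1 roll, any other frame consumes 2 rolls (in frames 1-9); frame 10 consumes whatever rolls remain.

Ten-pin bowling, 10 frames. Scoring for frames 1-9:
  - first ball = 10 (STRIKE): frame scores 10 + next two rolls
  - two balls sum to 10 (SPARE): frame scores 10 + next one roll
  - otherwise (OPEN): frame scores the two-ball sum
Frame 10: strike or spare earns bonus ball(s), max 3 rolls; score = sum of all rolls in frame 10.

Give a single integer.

Frame 1: OPEN (4+5=9). Cumulative: 9
Frame 2: SPARE (7+3=10). 10 + next roll (0) = 10. Cumulative: 19
Frame 3: OPEN (0+3=3). Cumulative: 22
Frame 4: OPEN (2+2=4). Cumulative: 26
Frame 5: OPEN (7+1=8). Cumulative: 34
Frame 6: OPEN (6+3=9). Cumulative: 43
Frame 7: SPARE (4+6=10). 10 + next roll (2) = 12. Cumulative: 55
Frame 8: OPEN (2+1=3). Cumulative: 58
Frame 9: SPARE (9+1=10). 10 + next roll (4) = 14. Cumulative: 72
Frame 10: OPEN. Sum of all frame-10 rolls (4+0) = 4. Cumulative: 76

Answer: 14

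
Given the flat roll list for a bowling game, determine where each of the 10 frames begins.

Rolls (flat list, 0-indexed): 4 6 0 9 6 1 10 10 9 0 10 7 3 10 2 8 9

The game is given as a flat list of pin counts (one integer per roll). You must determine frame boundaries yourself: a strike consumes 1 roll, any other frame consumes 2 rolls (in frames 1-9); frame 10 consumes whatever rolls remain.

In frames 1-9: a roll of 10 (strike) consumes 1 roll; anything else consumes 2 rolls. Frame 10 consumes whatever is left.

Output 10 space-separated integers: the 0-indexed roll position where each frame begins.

Frame 1 starts at roll index 0: rolls=4,6 (sum=10), consumes 2 rolls
Frame 2 starts at roll index 2: rolls=0,9 (sum=9), consumes 2 rolls
Frame 3 starts at roll index 4: rolls=6,1 (sum=7), consumes 2 rolls
Frame 4 starts at roll index 6: roll=10 (strike), consumes 1 roll
Frame 5 starts at roll index 7: roll=10 (strike), consumes 1 roll
Frame 6 starts at roll index 8: rolls=9,0 (sum=9), consumes 2 rolls
Frame 7 starts at roll index 10: roll=10 (strike), consumes 1 roll
Frame 8 starts at roll index 11: rolls=7,3 (sum=10), consumes 2 rolls
Frame 9 starts at roll index 13: roll=10 (strike), consumes 1 roll
Frame 10 starts at roll index 14: 3 remaining rolls

Answer: 0 2 4 6 7 8 10 11 13 14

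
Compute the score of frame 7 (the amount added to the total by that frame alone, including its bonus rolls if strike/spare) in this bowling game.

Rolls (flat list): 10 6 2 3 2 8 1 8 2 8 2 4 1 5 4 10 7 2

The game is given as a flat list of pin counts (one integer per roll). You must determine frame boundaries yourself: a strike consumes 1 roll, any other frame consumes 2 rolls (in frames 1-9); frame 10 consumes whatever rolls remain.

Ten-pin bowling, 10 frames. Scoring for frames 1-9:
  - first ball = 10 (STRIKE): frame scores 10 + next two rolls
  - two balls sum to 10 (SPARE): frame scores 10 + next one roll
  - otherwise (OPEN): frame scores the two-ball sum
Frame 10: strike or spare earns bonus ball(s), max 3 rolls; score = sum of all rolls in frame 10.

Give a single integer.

Answer: 5

Derivation:
Frame 1: STRIKE. 10 + next two rolls (6+2) = 18. Cumulative: 18
Frame 2: OPEN (6+2=8). Cumulative: 26
Frame 3: OPEN (3+2=5). Cumulative: 31
Frame 4: OPEN (8+1=9). Cumulative: 40
Frame 5: SPARE (8+2=10). 10 + next roll (8) = 18. Cumulative: 58
Frame 6: SPARE (8+2=10). 10 + next roll (4) = 14. Cumulative: 72
Frame 7: OPEN (4+1=5). Cumulative: 77
Frame 8: OPEN (5+4=9). Cumulative: 86
Frame 9: STRIKE. 10 + next two rolls (7+2) = 19. Cumulative: 105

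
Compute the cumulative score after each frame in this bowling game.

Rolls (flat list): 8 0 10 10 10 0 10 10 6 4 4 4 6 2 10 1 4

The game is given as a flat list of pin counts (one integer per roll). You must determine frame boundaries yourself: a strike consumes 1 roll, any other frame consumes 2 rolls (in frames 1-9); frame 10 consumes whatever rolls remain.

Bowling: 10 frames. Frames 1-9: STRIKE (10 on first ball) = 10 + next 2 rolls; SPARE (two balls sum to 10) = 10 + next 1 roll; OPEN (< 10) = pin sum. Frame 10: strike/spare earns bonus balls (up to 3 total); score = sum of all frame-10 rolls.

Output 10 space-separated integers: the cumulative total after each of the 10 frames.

Answer: 8 38 58 78 98 118 132 140 148 163

Derivation:
Frame 1: OPEN (8+0=8). Cumulative: 8
Frame 2: STRIKE. 10 + next two rolls (10+10) = 30. Cumulative: 38
Frame 3: STRIKE. 10 + next two rolls (10+0) = 20. Cumulative: 58
Frame 4: STRIKE. 10 + next two rolls (0+10) = 20. Cumulative: 78
Frame 5: SPARE (0+10=10). 10 + next roll (10) = 20. Cumulative: 98
Frame 6: STRIKE. 10 + next two rolls (6+4) = 20. Cumulative: 118
Frame 7: SPARE (6+4=10). 10 + next roll (4) = 14. Cumulative: 132
Frame 8: OPEN (4+4=8). Cumulative: 140
Frame 9: OPEN (6+2=8). Cumulative: 148
Frame 10: STRIKE. Sum of all frame-10 rolls (10+1+4) = 15. Cumulative: 163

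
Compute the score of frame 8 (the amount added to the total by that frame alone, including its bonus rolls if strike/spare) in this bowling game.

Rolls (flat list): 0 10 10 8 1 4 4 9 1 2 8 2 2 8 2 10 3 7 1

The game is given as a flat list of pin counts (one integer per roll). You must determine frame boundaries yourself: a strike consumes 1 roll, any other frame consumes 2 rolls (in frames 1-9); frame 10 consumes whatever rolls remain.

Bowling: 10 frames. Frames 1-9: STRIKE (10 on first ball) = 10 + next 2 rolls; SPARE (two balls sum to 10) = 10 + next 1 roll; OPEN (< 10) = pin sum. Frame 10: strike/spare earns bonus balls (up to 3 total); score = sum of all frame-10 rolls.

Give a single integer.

Frame 1: SPARE (0+10=10). 10 + next roll (10) = 20. Cumulative: 20
Frame 2: STRIKE. 10 + next two rolls (8+1) = 19. Cumulative: 39
Frame 3: OPEN (8+1=9). Cumulative: 48
Frame 4: OPEN (4+4=8). Cumulative: 56
Frame 5: SPARE (9+1=10). 10 + next roll (2) = 12. Cumulative: 68
Frame 6: SPARE (2+8=10). 10 + next roll (2) = 12. Cumulative: 80
Frame 7: OPEN (2+2=4). Cumulative: 84
Frame 8: SPARE (8+2=10). 10 + next roll (10) = 20. Cumulative: 104
Frame 9: STRIKE. 10 + next two rolls (3+7) = 20. Cumulative: 124
Frame 10: SPARE. Sum of all frame-10 rolls (3+7+1) = 11. Cumulative: 135

Answer: 20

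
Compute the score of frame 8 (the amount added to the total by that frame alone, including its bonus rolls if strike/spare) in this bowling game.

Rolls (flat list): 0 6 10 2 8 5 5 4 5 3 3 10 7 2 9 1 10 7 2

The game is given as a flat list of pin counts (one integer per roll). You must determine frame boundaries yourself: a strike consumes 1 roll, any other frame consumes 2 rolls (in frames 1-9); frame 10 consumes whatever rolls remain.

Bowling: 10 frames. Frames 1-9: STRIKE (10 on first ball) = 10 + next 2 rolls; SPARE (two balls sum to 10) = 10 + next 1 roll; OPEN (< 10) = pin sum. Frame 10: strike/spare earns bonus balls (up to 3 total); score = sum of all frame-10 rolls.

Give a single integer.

Frame 1: OPEN (0+6=6). Cumulative: 6
Frame 2: STRIKE. 10 + next two rolls (2+8) = 20. Cumulative: 26
Frame 3: SPARE (2+8=10). 10 + next roll (5) = 15. Cumulative: 41
Frame 4: SPARE (5+5=10). 10 + next roll (4) = 14. Cumulative: 55
Frame 5: OPEN (4+5=9). Cumulative: 64
Frame 6: OPEN (3+3=6). Cumulative: 70
Frame 7: STRIKE. 10 + next two rolls (7+2) = 19. Cumulative: 89
Frame 8: OPEN (7+2=9). Cumulative: 98
Frame 9: SPARE (9+1=10). 10 + next roll (10) = 20. Cumulative: 118
Frame 10: STRIKE. Sum of all frame-10 rolls (10+7+2) = 19. Cumulative: 137

Answer: 9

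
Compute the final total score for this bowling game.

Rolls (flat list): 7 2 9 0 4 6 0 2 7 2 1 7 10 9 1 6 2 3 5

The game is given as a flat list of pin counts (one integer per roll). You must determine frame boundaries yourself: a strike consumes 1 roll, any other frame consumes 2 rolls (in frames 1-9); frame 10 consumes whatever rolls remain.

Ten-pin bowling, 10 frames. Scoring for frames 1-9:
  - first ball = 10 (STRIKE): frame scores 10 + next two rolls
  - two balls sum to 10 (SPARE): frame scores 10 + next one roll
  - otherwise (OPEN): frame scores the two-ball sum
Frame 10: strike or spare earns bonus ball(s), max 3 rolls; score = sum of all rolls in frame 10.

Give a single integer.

Frame 1: OPEN (7+2=9). Cumulative: 9
Frame 2: OPEN (9+0=9). Cumulative: 18
Frame 3: SPARE (4+6=10). 10 + next roll (0) = 10. Cumulative: 28
Frame 4: OPEN (0+2=2). Cumulative: 30
Frame 5: OPEN (7+2=9). Cumulative: 39
Frame 6: OPEN (1+7=8). Cumulative: 47
Frame 7: STRIKE. 10 + next two rolls (9+1) = 20. Cumulative: 67
Frame 8: SPARE (9+1=10). 10 + next roll (6) = 16. Cumulative: 83
Frame 9: OPEN (6+2=8). Cumulative: 91
Frame 10: OPEN. Sum of all frame-10 rolls (3+5) = 8. Cumulative: 99

Answer: 99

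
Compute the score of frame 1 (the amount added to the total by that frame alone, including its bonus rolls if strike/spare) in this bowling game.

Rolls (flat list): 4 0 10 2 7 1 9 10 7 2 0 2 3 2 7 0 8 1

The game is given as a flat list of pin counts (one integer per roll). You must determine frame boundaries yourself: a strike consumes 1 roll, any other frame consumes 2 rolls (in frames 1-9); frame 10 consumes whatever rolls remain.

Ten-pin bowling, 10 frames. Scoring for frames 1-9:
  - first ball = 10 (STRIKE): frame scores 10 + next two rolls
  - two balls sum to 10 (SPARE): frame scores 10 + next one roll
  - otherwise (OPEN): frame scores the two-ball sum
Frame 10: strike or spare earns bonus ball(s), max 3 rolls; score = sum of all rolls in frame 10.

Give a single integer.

Answer: 4

Derivation:
Frame 1: OPEN (4+0=4). Cumulative: 4
Frame 2: STRIKE. 10 + next two rolls (2+7) = 19. Cumulative: 23
Frame 3: OPEN (2+7=9). Cumulative: 32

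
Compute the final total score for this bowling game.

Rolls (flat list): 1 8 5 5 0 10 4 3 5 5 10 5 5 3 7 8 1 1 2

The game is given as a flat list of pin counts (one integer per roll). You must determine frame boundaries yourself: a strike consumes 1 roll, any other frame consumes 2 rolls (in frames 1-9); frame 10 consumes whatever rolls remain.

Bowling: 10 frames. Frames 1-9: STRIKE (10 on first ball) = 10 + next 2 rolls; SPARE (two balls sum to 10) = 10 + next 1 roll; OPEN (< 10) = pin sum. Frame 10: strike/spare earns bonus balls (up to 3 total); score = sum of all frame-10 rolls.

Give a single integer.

Answer: 123

Derivation:
Frame 1: OPEN (1+8=9). Cumulative: 9
Frame 2: SPARE (5+5=10). 10 + next roll (0) = 10. Cumulative: 19
Frame 3: SPARE (0+10=10). 10 + next roll (4) = 14. Cumulative: 33
Frame 4: OPEN (4+3=7). Cumulative: 40
Frame 5: SPARE (5+5=10). 10 + next roll (10) = 20. Cumulative: 60
Frame 6: STRIKE. 10 + next two rolls (5+5) = 20. Cumulative: 80
Frame 7: SPARE (5+5=10). 10 + next roll (3) = 13. Cumulative: 93
Frame 8: SPARE (3+7=10). 10 + next roll (8) = 18. Cumulative: 111
Frame 9: OPEN (8+1=9). Cumulative: 120
Frame 10: OPEN. Sum of all frame-10 rolls (1+2) = 3. Cumulative: 123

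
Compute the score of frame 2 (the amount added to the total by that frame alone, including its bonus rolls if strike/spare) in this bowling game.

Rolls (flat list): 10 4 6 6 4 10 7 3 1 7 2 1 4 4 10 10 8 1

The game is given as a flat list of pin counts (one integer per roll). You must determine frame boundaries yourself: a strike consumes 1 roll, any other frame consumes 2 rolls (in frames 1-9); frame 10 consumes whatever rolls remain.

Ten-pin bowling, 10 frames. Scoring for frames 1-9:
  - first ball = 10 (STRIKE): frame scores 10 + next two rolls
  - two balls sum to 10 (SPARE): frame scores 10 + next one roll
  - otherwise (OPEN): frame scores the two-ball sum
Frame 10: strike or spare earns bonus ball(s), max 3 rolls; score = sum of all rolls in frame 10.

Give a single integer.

Frame 1: STRIKE. 10 + next two rolls (4+6) = 20. Cumulative: 20
Frame 2: SPARE (4+6=10). 10 + next roll (6) = 16. Cumulative: 36
Frame 3: SPARE (6+4=10). 10 + next roll (10) = 20. Cumulative: 56
Frame 4: STRIKE. 10 + next two rolls (7+3) = 20. Cumulative: 76

Answer: 16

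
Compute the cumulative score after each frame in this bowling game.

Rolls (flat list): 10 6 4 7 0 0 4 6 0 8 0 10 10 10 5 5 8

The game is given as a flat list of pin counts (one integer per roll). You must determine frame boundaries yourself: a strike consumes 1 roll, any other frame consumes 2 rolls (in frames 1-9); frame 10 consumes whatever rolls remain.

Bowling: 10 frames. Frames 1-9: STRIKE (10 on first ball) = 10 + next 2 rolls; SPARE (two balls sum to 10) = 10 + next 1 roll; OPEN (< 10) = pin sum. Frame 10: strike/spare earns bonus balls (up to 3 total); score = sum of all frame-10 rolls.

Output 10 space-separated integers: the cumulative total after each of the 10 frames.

Frame 1: STRIKE. 10 + next two rolls (6+4) = 20. Cumulative: 20
Frame 2: SPARE (6+4=10). 10 + next roll (7) = 17. Cumulative: 37
Frame 3: OPEN (7+0=7). Cumulative: 44
Frame 4: OPEN (0+4=4). Cumulative: 48
Frame 5: OPEN (6+0=6). Cumulative: 54
Frame 6: OPEN (8+0=8). Cumulative: 62
Frame 7: STRIKE. 10 + next two rolls (10+10) = 30. Cumulative: 92
Frame 8: STRIKE. 10 + next two rolls (10+5) = 25. Cumulative: 117
Frame 9: STRIKE. 10 + next two rolls (5+5) = 20. Cumulative: 137
Frame 10: SPARE. Sum of all frame-10 rolls (5+5+8) = 18. Cumulative: 155

Answer: 20 37 44 48 54 62 92 117 137 155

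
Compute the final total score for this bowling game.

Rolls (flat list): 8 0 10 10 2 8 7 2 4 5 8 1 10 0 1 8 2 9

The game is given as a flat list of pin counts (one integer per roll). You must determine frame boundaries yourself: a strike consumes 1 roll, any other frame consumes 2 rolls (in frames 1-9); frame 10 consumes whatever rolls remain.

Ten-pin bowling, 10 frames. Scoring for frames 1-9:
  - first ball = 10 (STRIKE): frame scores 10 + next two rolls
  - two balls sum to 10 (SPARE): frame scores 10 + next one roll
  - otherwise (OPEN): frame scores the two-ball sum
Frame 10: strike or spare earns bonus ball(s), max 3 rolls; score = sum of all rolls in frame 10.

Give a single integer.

Answer: 125

Derivation:
Frame 1: OPEN (8+0=8). Cumulative: 8
Frame 2: STRIKE. 10 + next two rolls (10+2) = 22. Cumulative: 30
Frame 3: STRIKE. 10 + next two rolls (2+8) = 20. Cumulative: 50
Frame 4: SPARE (2+8=10). 10 + next roll (7) = 17. Cumulative: 67
Frame 5: OPEN (7+2=9). Cumulative: 76
Frame 6: OPEN (4+5=9). Cumulative: 85
Frame 7: OPEN (8+1=9). Cumulative: 94
Frame 8: STRIKE. 10 + next two rolls (0+1) = 11. Cumulative: 105
Frame 9: OPEN (0+1=1). Cumulative: 106
Frame 10: SPARE. Sum of all frame-10 rolls (8+2+9) = 19. Cumulative: 125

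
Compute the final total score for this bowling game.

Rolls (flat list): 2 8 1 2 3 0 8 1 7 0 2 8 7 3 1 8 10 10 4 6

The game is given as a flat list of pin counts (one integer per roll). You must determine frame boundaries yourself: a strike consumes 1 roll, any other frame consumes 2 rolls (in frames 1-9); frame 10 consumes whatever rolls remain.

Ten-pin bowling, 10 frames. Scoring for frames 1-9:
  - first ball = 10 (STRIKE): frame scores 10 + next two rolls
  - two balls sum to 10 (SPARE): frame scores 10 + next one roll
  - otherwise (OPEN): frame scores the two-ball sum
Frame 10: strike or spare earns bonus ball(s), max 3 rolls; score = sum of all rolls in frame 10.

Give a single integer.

Answer: 114

Derivation:
Frame 1: SPARE (2+8=10). 10 + next roll (1) = 11. Cumulative: 11
Frame 2: OPEN (1+2=3). Cumulative: 14
Frame 3: OPEN (3+0=3). Cumulative: 17
Frame 4: OPEN (8+1=9). Cumulative: 26
Frame 5: OPEN (7+0=7). Cumulative: 33
Frame 6: SPARE (2+8=10). 10 + next roll (7) = 17. Cumulative: 50
Frame 7: SPARE (7+3=10). 10 + next roll (1) = 11. Cumulative: 61
Frame 8: OPEN (1+8=9). Cumulative: 70
Frame 9: STRIKE. 10 + next two rolls (10+4) = 24. Cumulative: 94
Frame 10: STRIKE. Sum of all frame-10 rolls (10+4+6) = 20. Cumulative: 114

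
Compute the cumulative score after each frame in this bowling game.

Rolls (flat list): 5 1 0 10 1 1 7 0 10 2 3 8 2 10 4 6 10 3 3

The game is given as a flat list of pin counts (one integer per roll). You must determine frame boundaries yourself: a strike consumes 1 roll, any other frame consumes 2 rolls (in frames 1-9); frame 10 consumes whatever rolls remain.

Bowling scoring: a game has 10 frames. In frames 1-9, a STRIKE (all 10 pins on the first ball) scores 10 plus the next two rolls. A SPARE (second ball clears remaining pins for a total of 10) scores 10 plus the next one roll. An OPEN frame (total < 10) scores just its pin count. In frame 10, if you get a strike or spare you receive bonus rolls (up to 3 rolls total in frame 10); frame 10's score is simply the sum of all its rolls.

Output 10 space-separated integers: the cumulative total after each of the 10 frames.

Answer: 6 17 19 26 41 46 66 86 106 122

Derivation:
Frame 1: OPEN (5+1=6). Cumulative: 6
Frame 2: SPARE (0+10=10). 10 + next roll (1) = 11. Cumulative: 17
Frame 3: OPEN (1+1=2). Cumulative: 19
Frame 4: OPEN (7+0=7). Cumulative: 26
Frame 5: STRIKE. 10 + next two rolls (2+3) = 15. Cumulative: 41
Frame 6: OPEN (2+3=5). Cumulative: 46
Frame 7: SPARE (8+2=10). 10 + next roll (10) = 20. Cumulative: 66
Frame 8: STRIKE. 10 + next two rolls (4+6) = 20. Cumulative: 86
Frame 9: SPARE (4+6=10). 10 + next roll (10) = 20. Cumulative: 106
Frame 10: STRIKE. Sum of all frame-10 rolls (10+3+3) = 16. Cumulative: 122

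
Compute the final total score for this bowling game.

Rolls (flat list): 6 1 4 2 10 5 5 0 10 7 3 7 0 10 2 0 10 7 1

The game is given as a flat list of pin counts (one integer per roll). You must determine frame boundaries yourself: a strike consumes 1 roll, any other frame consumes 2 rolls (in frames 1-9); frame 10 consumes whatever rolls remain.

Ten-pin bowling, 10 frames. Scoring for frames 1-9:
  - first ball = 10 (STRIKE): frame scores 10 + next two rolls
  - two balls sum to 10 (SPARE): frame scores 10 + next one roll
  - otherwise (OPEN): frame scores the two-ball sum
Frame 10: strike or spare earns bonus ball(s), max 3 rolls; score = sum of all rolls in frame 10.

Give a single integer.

Frame 1: OPEN (6+1=7). Cumulative: 7
Frame 2: OPEN (4+2=6). Cumulative: 13
Frame 3: STRIKE. 10 + next two rolls (5+5) = 20. Cumulative: 33
Frame 4: SPARE (5+5=10). 10 + next roll (0) = 10. Cumulative: 43
Frame 5: SPARE (0+10=10). 10 + next roll (7) = 17. Cumulative: 60
Frame 6: SPARE (7+3=10). 10 + next roll (7) = 17. Cumulative: 77
Frame 7: OPEN (7+0=7). Cumulative: 84
Frame 8: STRIKE. 10 + next two rolls (2+0) = 12. Cumulative: 96
Frame 9: OPEN (2+0=2). Cumulative: 98
Frame 10: STRIKE. Sum of all frame-10 rolls (10+7+1) = 18. Cumulative: 116

Answer: 116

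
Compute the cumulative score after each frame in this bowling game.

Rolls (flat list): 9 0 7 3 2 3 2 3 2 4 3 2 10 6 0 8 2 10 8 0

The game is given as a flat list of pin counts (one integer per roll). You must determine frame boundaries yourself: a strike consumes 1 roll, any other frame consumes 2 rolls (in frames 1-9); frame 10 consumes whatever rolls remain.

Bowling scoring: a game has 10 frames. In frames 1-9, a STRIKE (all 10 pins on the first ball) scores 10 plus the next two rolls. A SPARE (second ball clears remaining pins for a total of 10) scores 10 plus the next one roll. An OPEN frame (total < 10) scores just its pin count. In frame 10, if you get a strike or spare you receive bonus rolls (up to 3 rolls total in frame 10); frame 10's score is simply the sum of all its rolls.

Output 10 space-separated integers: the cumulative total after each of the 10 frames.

Frame 1: OPEN (9+0=9). Cumulative: 9
Frame 2: SPARE (7+3=10). 10 + next roll (2) = 12. Cumulative: 21
Frame 3: OPEN (2+3=5). Cumulative: 26
Frame 4: OPEN (2+3=5). Cumulative: 31
Frame 5: OPEN (2+4=6). Cumulative: 37
Frame 6: OPEN (3+2=5). Cumulative: 42
Frame 7: STRIKE. 10 + next two rolls (6+0) = 16. Cumulative: 58
Frame 8: OPEN (6+0=6). Cumulative: 64
Frame 9: SPARE (8+2=10). 10 + next roll (10) = 20. Cumulative: 84
Frame 10: STRIKE. Sum of all frame-10 rolls (10+8+0) = 18. Cumulative: 102

Answer: 9 21 26 31 37 42 58 64 84 102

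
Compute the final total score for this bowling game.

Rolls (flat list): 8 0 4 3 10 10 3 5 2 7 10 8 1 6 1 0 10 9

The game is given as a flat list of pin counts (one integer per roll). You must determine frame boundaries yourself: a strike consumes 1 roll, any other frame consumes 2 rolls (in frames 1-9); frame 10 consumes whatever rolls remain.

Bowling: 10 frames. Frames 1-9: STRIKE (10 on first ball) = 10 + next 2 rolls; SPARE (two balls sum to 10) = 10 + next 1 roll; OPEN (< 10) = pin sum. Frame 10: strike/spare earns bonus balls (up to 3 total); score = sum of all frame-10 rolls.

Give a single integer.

Answer: 127

Derivation:
Frame 1: OPEN (8+0=8). Cumulative: 8
Frame 2: OPEN (4+3=7). Cumulative: 15
Frame 3: STRIKE. 10 + next two rolls (10+3) = 23. Cumulative: 38
Frame 4: STRIKE. 10 + next two rolls (3+5) = 18. Cumulative: 56
Frame 5: OPEN (3+5=8). Cumulative: 64
Frame 6: OPEN (2+7=9). Cumulative: 73
Frame 7: STRIKE. 10 + next two rolls (8+1) = 19. Cumulative: 92
Frame 8: OPEN (8+1=9). Cumulative: 101
Frame 9: OPEN (6+1=7). Cumulative: 108
Frame 10: SPARE. Sum of all frame-10 rolls (0+10+9) = 19. Cumulative: 127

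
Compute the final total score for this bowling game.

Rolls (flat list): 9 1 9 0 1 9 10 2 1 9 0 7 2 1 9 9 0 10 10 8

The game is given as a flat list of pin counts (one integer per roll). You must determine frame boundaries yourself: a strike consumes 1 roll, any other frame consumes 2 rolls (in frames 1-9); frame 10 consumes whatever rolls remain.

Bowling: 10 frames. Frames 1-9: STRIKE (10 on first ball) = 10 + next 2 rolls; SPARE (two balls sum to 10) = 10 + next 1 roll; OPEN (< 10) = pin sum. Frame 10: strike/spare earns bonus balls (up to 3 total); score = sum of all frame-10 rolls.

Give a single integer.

Answer: 138

Derivation:
Frame 1: SPARE (9+1=10). 10 + next roll (9) = 19. Cumulative: 19
Frame 2: OPEN (9+0=9). Cumulative: 28
Frame 3: SPARE (1+9=10). 10 + next roll (10) = 20. Cumulative: 48
Frame 4: STRIKE. 10 + next two rolls (2+1) = 13. Cumulative: 61
Frame 5: OPEN (2+1=3). Cumulative: 64
Frame 6: OPEN (9+0=9). Cumulative: 73
Frame 7: OPEN (7+2=9). Cumulative: 82
Frame 8: SPARE (1+9=10). 10 + next roll (9) = 19. Cumulative: 101
Frame 9: OPEN (9+0=9). Cumulative: 110
Frame 10: STRIKE. Sum of all frame-10 rolls (10+10+8) = 28. Cumulative: 138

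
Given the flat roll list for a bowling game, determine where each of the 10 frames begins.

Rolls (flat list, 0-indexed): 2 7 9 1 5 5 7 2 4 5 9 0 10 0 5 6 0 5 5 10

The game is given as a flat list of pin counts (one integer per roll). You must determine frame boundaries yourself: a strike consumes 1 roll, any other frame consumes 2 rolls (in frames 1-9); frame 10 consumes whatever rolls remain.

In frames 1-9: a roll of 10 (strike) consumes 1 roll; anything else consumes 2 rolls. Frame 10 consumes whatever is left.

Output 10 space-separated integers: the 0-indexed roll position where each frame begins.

Frame 1 starts at roll index 0: rolls=2,7 (sum=9), consumes 2 rolls
Frame 2 starts at roll index 2: rolls=9,1 (sum=10), consumes 2 rolls
Frame 3 starts at roll index 4: rolls=5,5 (sum=10), consumes 2 rolls
Frame 4 starts at roll index 6: rolls=7,2 (sum=9), consumes 2 rolls
Frame 5 starts at roll index 8: rolls=4,5 (sum=9), consumes 2 rolls
Frame 6 starts at roll index 10: rolls=9,0 (sum=9), consumes 2 rolls
Frame 7 starts at roll index 12: roll=10 (strike), consumes 1 roll
Frame 8 starts at roll index 13: rolls=0,5 (sum=5), consumes 2 rolls
Frame 9 starts at roll index 15: rolls=6,0 (sum=6), consumes 2 rolls
Frame 10 starts at roll index 17: 3 remaining rolls

Answer: 0 2 4 6 8 10 12 13 15 17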